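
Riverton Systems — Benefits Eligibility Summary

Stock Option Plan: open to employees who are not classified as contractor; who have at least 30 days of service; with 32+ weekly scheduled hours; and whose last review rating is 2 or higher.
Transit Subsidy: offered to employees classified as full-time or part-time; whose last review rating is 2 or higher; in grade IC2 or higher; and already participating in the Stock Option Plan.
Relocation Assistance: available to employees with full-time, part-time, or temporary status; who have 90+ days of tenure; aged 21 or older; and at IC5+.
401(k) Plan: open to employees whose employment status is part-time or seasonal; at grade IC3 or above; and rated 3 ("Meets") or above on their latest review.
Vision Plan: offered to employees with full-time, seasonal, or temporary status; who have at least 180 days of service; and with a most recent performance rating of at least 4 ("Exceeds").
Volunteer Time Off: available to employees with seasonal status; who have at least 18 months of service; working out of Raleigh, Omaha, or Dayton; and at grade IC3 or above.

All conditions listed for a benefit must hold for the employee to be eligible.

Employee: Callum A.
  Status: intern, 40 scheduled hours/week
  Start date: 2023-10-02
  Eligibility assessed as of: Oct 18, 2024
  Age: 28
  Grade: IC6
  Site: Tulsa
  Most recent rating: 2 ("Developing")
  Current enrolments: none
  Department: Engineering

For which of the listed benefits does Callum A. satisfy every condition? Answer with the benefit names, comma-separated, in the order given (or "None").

Service from 2023-10-02 to Oct 18, 2024: 382 days.
Stock Option Plan — status intern ✓ (not excluded); service 382 days ≥ 30 days ✓; 40 hrs/wk ≥ 32 ✓; rating 2 ≥ 2 ✓ → eligible.
Transit Subsidy — status intern ✗ (requires full-time or part-time) → not eligible.
Relocation Assistance — status intern ✗ (requires full-time, part-time, or temporary) → not eligible.
401(k) Plan — status intern ✗ (requires part-time or seasonal) → not eligible.
Vision Plan — status intern ✗ (requires full-time, seasonal, or temporary) → not eligible.
Volunteer Time Off — status intern ✗ (requires seasonal) → not eligible.

Stock Option Plan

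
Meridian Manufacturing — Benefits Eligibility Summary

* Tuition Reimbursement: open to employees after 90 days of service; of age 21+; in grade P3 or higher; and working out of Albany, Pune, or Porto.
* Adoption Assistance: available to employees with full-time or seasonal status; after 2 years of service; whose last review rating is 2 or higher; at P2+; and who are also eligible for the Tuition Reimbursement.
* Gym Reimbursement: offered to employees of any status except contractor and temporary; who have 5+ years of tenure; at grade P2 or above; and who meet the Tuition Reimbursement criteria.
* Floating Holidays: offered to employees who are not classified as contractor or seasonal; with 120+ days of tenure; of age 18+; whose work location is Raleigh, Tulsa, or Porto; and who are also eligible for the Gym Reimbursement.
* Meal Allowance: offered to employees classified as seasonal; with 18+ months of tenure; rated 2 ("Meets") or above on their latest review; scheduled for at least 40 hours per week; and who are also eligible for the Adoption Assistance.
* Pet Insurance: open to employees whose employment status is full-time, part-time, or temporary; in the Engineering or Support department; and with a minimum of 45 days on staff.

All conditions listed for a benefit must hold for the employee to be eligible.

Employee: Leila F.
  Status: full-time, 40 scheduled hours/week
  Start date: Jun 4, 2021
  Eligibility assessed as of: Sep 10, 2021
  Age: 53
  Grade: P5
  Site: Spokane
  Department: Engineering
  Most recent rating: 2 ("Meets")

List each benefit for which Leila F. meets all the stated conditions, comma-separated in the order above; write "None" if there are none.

Service from Jun 4, 2021 to Sep 10, 2021: 98 days.
Tuition Reimbursement — service 98 days ≥ 90 days ✓; age 53 ≥ 21 ✓; grade P5 ≥ P3 ✓; site Spokane ✗ (not Albany, Pune, or Porto) → not eligible.
Adoption Assistance — status full-time ✓; service 98 days < 2 years (≈730 days) ✗ → not eligible.
Gym Reimbursement — status full-time ✓ (not excluded); service 98 days < 5 years (≈1825 days) ✗ → not eligible.
Floating Holidays — status full-time ✓ (not excluded); service 98 days < 120 days ✗ → not eligible.
Meal Allowance — status full-time ✗ (requires seasonal) → not eligible.
Pet Insurance — status full-time ✓; dept Engineering ✓; service 98 days ≥ 45 days ✓ → eligible.

Pet Insurance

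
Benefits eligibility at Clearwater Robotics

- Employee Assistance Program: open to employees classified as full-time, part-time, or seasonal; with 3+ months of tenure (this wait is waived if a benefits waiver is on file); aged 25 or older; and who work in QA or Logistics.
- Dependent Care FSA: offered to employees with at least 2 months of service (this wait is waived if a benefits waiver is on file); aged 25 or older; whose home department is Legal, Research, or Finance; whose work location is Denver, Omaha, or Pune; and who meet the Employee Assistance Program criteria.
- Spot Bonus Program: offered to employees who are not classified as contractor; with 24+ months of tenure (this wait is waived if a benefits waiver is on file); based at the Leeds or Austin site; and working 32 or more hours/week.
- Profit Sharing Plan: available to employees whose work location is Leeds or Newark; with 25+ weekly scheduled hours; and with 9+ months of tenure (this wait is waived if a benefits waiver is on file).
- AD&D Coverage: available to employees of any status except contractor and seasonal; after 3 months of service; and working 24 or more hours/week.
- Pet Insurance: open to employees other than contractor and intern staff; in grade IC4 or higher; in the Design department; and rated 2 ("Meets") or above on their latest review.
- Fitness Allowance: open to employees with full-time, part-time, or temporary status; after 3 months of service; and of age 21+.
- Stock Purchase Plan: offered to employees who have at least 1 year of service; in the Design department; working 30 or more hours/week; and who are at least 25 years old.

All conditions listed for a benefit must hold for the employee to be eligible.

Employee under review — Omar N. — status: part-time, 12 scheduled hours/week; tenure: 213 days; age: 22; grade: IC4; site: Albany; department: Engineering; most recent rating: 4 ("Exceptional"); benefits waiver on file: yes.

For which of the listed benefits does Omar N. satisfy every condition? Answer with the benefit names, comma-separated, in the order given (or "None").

Fitness Allowance

Employee Assistance Program — status part-time ✓; benefits waiver on file ✓; age 22 < 25 ✗ → not eligible.
Dependent Care FSA — benefits waiver on file ✓; age 22 < 25 ✗ → not eligible.
Spot Bonus Program — status part-time ✓ (not excluded); benefits waiver on file ✓; site Albany ✗ (not Leeds or Austin) → not eligible.
Profit Sharing Plan — site Albany ✗ (not Leeds or Newark) → not eligible.
AD&D Coverage — status part-time ✓ (not excluded); service 213 days ≥ 3 months (≈90 days) ✓; 12 hrs/wk < 24 ✗ → not eligible.
Pet Insurance — status part-time ✓ (not excluded); grade IC4 ≥ IC4 ✓; dept Engineering ✗ → not eligible.
Fitness Allowance — status part-time ✓; service 213 days ≥ 3 months (≈90 days) ✓; age 22 ≥ 21 ✓ → eligible.
Stock Purchase Plan — service 213 days < 1 year (≈365 days) ✗ → not eligible.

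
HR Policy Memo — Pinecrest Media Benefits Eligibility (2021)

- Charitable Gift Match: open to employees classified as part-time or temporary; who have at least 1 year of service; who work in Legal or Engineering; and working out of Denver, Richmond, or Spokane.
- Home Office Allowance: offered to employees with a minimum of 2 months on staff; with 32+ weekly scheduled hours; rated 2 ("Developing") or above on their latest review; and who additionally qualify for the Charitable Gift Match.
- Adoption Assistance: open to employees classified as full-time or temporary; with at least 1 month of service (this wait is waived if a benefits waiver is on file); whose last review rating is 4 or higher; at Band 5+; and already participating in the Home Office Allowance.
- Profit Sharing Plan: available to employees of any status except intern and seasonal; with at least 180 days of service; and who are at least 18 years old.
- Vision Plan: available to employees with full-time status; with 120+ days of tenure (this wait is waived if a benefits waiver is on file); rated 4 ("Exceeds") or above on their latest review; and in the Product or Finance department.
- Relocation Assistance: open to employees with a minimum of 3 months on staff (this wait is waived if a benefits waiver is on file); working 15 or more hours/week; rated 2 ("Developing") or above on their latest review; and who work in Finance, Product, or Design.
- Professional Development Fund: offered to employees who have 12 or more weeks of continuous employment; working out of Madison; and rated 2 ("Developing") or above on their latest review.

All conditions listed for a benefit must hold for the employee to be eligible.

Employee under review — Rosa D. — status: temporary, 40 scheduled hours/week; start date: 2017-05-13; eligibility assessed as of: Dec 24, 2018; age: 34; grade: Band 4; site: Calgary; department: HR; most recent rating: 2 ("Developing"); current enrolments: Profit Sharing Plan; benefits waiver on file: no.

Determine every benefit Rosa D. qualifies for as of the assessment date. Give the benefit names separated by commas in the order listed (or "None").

Service from 2017-05-13 to Dec 24, 2018: 590 days.
Charitable Gift Match — status temporary ✓; service 590 days ≥ 1 year (≈365 days) ✓; dept HR ✗ → not eligible.
Home Office Allowance — service 590 days ≥ 2 months (≈60 days) ✓; 40 hrs/wk ≥ 32 ✓; rating 2 ≥ 2 ✓; not eligible for Charitable Gift Match ✗ → not eligible.
Adoption Assistance — status temporary ✓; no waiver, service 590 days ≥ 1 month (≈30 days) ✓; rating 2 < 4 ✗ → not eligible.
Profit Sharing Plan — status temporary ✓ (not excluded); service 590 days ≥ 180 days ✓; age 34 ≥ 18 ✓ → eligible.
Vision Plan — status temporary ✗ (requires full-time) → not eligible.
Relocation Assistance — no waiver, service 590 days ≥ 3 months (≈90 days) ✓; 40 hrs/wk ≥ 15 ✓; rating 2 ≥ 2 ✓; dept HR ✗ → not eligible.
Professional Development Fund — service 590 days ≥ 12 weeks (≈84 days) ✓; site Calgary ✗ (not Madison) → not eligible.

Profit Sharing Plan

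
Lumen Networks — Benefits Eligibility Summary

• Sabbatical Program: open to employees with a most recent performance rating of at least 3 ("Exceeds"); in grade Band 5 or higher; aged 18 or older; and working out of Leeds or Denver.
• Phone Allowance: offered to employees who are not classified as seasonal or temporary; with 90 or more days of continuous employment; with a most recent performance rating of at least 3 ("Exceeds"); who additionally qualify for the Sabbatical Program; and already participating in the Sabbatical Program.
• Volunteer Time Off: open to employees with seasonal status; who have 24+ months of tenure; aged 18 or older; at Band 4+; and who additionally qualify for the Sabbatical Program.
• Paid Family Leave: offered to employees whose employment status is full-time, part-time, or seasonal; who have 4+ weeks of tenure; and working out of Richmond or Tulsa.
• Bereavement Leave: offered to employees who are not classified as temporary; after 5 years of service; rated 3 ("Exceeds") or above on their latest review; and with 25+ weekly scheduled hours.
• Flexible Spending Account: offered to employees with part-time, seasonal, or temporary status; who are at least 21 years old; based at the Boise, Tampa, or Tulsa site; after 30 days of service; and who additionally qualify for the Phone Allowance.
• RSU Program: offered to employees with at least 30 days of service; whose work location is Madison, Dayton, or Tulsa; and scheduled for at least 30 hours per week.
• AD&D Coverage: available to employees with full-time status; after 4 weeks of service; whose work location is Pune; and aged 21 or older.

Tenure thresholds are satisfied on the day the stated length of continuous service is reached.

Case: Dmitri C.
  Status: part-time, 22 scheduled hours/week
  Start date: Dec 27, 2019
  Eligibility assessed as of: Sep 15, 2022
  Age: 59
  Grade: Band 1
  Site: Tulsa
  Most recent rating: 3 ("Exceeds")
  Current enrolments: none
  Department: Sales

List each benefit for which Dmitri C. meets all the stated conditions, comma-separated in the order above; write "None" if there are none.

Paid Family Leave

Service from Dec 27, 2019 to Sep 15, 2022: 993 days.
Sabbatical Program — rating 3 ≥ 3 ✓; grade Band 1 < Band 5 ✗ → not eligible.
Phone Allowance — status part-time ✓ (not excluded); service 993 days ≥ 90 days ✓; rating 3 ≥ 3 ✓; not eligible for Sabbatical Program ✗ → not eligible.
Volunteer Time Off — status part-time ✗ (requires seasonal) → not eligible.
Paid Family Leave — status part-time ✓; service 993 days ≥ 4 weeks (≈28 days) ✓; site Tulsa ✓ → eligible.
Bereavement Leave — status part-time ✓ (not excluded); service 993 days < 5 years (≈1825 days) ✗ → not eligible.
Flexible Spending Account — status part-time ✓; age 59 ≥ 21 ✓; site Tulsa ✓; service 993 days ≥ 30 days ✓; not eligible for Phone Allowance ✗ → not eligible.
RSU Program — service 993 days ≥ 30 days ✓; site Tulsa ✓; 22 hrs/wk < 30 ✗ → not eligible.
AD&D Coverage — status part-time ✗ (requires full-time) → not eligible.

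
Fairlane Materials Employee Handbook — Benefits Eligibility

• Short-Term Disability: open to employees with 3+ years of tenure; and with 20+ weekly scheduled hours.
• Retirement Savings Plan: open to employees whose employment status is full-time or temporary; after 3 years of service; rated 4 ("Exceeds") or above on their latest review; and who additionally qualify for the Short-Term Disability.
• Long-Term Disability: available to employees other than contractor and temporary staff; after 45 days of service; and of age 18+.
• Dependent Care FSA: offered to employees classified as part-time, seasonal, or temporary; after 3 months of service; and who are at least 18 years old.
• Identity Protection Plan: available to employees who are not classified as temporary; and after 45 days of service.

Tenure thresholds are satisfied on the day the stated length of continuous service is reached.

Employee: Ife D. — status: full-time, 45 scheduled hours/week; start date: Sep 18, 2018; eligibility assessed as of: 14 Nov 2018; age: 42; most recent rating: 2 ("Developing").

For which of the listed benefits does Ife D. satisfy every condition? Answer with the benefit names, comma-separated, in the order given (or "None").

Service from Sep 18, 2018 to 14 Nov 2018: 57 days.
Short-Term Disability — service 57 days < 3 years (≈1095 days) ✗ → not eligible.
Retirement Savings Plan — status full-time ✓; service 57 days < 3 years (≈1095 days) ✗ → not eligible.
Long-Term Disability — status full-time ✓ (not excluded); service 57 days ≥ 45 days ✓; age 42 ≥ 18 ✓ → eligible.
Dependent Care FSA — status full-time ✗ (requires part-time, seasonal, or temporary) → not eligible.
Identity Protection Plan — status full-time ✓ (not excluded); service 57 days ≥ 45 days ✓ → eligible.

Long-Term Disability, Identity Protection Plan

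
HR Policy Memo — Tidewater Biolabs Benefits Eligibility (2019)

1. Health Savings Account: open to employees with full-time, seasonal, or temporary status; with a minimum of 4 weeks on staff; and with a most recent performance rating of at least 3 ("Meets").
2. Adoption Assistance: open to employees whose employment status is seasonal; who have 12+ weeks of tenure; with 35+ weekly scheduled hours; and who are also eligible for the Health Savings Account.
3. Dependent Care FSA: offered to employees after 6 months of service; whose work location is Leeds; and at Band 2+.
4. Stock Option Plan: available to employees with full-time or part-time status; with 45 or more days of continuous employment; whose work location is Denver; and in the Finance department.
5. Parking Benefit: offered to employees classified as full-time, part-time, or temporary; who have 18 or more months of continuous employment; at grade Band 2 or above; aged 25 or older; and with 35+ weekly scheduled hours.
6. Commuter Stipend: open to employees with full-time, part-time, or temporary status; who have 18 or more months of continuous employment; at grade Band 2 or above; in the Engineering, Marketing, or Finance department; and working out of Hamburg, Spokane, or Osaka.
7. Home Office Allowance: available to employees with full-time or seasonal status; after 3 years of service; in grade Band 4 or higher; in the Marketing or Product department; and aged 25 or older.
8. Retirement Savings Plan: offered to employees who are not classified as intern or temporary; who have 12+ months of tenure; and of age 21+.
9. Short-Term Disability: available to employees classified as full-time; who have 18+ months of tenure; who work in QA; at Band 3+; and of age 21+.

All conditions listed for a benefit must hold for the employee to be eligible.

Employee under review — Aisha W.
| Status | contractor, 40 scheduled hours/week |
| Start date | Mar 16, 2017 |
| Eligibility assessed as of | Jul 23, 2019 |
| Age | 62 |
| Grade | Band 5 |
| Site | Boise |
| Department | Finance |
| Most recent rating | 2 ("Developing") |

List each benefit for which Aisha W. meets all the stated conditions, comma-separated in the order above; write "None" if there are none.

Service from Mar 16, 2017 to Jul 23, 2019: 859 days.
Health Savings Account — status contractor ✗ (requires full-time, seasonal, or temporary) → not eligible.
Adoption Assistance — status contractor ✗ (requires seasonal) → not eligible.
Dependent Care FSA — service 859 days ≥ 6 months (≈180 days) ✓; site Boise ✗ (not Leeds) → not eligible.
Stock Option Plan — status contractor ✗ (requires full-time or part-time) → not eligible.
Parking Benefit — status contractor ✗ (requires full-time, part-time, or temporary) → not eligible.
Commuter Stipend — status contractor ✗ (requires full-time, part-time, or temporary) → not eligible.
Home Office Allowance — status contractor ✗ (requires full-time or seasonal) → not eligible.
Retirement Savings Plan — status contractor ✓ (not excluded); service 859 days ≥ 12 months (≈360 days) ✓; age 62 ≥ 21 ✓ → eligible.
Short-Term Disability — status contractor ✗ (requires full-time) → not eligible.

Retirement Savings Plan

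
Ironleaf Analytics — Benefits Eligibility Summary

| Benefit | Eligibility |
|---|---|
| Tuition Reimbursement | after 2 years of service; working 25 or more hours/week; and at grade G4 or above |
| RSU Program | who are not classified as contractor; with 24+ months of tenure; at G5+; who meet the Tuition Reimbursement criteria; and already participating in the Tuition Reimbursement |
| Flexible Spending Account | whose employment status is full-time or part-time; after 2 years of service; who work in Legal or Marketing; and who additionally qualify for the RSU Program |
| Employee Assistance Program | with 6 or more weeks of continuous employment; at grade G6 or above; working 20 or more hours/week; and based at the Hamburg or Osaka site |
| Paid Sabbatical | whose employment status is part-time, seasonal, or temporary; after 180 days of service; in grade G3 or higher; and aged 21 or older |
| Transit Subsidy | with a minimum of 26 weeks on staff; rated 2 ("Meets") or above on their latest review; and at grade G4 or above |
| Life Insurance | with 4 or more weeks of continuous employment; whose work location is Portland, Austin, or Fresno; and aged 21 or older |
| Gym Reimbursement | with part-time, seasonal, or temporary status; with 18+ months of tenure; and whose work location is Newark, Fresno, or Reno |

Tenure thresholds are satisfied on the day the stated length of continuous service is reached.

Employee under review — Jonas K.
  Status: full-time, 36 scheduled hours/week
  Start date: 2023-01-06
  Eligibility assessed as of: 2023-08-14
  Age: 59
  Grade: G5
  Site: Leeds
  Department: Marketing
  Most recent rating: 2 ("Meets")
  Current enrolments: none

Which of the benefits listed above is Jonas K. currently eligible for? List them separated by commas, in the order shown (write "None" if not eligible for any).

Transit Subsidy

Service from 2023-01-06 to 2023-08-14: 220 days.
Tuition Reimbursement — service 220 days < 2 years (≈730 days) ✗ → not eligible.
RSU Program — status full-time ✓ (not excluded); service 220 days < 24 months (≈720 days) ✗ → not eligible.
Flexible Spending Account — status full-time ✓; service 220 days < 2 years (≈730 days) ✗ → not eligible.
Employee Assistance Program — service 220 days ≥ 6 weeks (≈42 days) ✓; grade G5 < G6 ✗ → not eligible.
Paid Sabbatical — status full-time ✗ (requires part-time, seasonal, or temporary) → not eligible.
Transit Subsidy — service 220 days ≥ 26 weeks (≈182 days) ✓; rating 2 ≥ 2 ✓; grade G5 ≥ G4 ✓ → eligible.
Life Insurance — service 220 days ≥ 4 weeks (≈28 days) ✓; site Leeds ✗ (not Portland, Austin, or Fresno) → not eligible.
Gym Reimbursement — status full-time ✗ (requires part-time, seasonal, or temporary) → not eligible.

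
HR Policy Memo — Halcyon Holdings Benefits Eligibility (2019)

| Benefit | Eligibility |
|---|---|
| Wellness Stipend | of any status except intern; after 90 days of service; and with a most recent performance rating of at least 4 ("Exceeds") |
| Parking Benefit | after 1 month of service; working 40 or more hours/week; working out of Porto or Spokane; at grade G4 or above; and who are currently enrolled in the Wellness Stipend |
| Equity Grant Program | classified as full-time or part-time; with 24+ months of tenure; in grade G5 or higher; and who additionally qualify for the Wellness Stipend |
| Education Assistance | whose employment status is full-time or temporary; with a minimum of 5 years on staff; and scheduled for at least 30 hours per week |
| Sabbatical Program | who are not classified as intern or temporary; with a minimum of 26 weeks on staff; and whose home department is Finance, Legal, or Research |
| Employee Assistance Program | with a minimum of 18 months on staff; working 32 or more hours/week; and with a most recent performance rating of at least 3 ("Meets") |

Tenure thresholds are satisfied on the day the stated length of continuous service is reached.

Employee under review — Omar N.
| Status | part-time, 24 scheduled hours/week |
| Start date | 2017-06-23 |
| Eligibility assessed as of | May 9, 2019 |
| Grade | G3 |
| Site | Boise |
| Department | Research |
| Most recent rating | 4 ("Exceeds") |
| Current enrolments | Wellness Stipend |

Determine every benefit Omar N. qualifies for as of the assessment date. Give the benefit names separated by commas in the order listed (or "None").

Wellness Stipend, Sabbatical Program

Service from 2017-06-23 to May 9, 2019: 685 days.
Wellness Stipend — status part-time ✓ (not excluded); service 685 days ≥ 90 days ✓; rating 4 ≥ 4 ✓ → eligible.
Parking Benefit — service 685 days ≥ 1 month (≈30 days) ✓; 24 hrs/wk < 40 ✗ → not eligible.
Equity Grant Program — status part-time ✓; service 685 days < 24 months (≈720 days) ✗ → not eligible.
Education Assistance — status part-time ✗ (requires full-time or temporary) → not eligible.
Sabbatical Program — status part-time ✓ (not excluded); service 685 days ≥ 26 weeks (≈182 days) ✓; dept Research ✓ → eligible.
Employee Assistance Program — service 685 days ≥ 18 months (≈540 days) ✓; 24 hrs/wk < 32 ✗ → not eligible.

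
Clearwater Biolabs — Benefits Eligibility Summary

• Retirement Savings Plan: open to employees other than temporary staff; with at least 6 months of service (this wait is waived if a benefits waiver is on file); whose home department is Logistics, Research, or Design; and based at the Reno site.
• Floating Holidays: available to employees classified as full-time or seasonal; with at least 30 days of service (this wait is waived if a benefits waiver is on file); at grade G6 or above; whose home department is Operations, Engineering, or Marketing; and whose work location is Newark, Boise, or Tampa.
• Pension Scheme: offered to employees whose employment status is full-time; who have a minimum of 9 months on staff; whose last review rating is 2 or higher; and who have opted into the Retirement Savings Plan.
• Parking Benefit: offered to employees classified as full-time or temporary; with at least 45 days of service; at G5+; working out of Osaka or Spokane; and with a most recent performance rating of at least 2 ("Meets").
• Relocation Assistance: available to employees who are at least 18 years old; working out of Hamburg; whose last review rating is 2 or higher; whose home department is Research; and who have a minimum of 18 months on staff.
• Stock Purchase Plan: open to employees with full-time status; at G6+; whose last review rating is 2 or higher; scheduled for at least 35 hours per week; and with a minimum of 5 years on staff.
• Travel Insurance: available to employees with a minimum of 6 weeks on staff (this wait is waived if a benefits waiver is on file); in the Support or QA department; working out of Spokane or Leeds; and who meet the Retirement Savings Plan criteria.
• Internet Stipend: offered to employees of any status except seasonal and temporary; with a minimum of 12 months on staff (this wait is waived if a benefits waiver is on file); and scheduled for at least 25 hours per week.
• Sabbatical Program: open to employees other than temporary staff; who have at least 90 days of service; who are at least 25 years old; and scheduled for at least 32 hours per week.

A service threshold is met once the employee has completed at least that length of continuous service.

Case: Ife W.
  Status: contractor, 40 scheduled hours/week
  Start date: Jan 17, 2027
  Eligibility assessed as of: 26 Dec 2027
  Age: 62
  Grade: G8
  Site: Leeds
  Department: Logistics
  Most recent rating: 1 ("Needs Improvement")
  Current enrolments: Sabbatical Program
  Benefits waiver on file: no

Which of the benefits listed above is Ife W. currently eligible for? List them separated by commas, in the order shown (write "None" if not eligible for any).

Service from Jan 17, 2027 to 26 Dec 2027: 343 days.
Retirement Savings Plan — status contractor ✓ (not excluded); no waiver, service 343 days ≥ 6 months (≈180 days) ✓; dept Logistics ✓; site Leeds ✗ (not Reno) → not eligible.
Floating Holidays — status contractor ✗ (requires full-time or seasonal) → not eligible.
Pension Scheme — status contractor ✗ (requires full-time) → not eligible.
Parking Benefit — status contractor ✗ (requires full-time or temporary) → not eligible.
Relocation Assistance — age 62 ≥ 18 ✓; site Leeds ✗ (not Hamburg) → not eligible.
Stock Purchase Plan — status contractor ✗ (requires full-time) → not eligible.
Travel Insurance — no waiver, service 343 days ≥ 6 weeks (≈42 days) ✓; dept Logistics ✗ → not eligible.
Internet Stipend — status contractor ✓ (not excluded); no waiver, service 343 days < 12 months (≈360 days) ✗ → not eligible.
Sabbatical Program — status contractor ✓ (not excluded); service 343 days ≥ 90 days ✓; age 62 ≥ 25 ✓; 40 hrs/wk ≥ 32 ✓ → eligible.

Sabbatical Program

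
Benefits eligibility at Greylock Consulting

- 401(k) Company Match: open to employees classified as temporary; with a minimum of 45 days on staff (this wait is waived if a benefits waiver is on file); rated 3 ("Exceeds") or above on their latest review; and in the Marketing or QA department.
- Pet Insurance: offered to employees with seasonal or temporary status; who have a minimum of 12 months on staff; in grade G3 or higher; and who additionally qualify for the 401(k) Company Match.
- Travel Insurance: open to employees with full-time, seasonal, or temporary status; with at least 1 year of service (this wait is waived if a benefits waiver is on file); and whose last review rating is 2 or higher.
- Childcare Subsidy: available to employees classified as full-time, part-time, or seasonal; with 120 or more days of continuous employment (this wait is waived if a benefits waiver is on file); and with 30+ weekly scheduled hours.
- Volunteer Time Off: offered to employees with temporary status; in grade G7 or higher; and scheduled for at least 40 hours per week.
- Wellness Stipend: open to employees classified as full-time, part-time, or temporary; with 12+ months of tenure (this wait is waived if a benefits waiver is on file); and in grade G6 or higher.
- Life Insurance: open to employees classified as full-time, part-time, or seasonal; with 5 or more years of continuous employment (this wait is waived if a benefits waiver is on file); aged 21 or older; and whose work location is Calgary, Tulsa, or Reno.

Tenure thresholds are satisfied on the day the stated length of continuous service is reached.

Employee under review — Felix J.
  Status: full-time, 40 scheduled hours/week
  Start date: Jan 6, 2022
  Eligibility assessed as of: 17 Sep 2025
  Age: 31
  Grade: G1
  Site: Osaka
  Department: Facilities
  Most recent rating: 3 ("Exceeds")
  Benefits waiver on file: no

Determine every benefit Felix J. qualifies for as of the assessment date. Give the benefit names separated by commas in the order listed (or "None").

Service from Jan 6, 2022 to 17 Sep 2025: 1350 days.
401(k) Company Match — status full-time ✗ (requires temporary) → not eligible.
Pet Insurance — status full-time ✗ (requires seasonal or temporary) → not eligible.
Travel Insurance — status full-time ✓; no waiver, service 1350 days ≥ 1 year (≈365 days) ✓; rating 3 ≥ 2 ✓ → eligible.
Childcare Subsidy — status full-time ✓; no waiver, service 1350 days ≥ 120 days ✓; 40 hrs/wk ≥ 30 ✓ → eligible.
Volunteer Time Off — status full-time ✗ (requires temporary) → not eligible.
Wellness Stipend — status full-time ✓; no waiver, service 1350 days ≥ 12 months (≈360 days) ✓; grade G1 < G6 ✗ → not eligible.
Life Insurance — status full-time ✓; no waiver, service 1350 days < 5 years (≈1825 days) ✗ → not eligible.

Travel Insurance, Childcare Subsidy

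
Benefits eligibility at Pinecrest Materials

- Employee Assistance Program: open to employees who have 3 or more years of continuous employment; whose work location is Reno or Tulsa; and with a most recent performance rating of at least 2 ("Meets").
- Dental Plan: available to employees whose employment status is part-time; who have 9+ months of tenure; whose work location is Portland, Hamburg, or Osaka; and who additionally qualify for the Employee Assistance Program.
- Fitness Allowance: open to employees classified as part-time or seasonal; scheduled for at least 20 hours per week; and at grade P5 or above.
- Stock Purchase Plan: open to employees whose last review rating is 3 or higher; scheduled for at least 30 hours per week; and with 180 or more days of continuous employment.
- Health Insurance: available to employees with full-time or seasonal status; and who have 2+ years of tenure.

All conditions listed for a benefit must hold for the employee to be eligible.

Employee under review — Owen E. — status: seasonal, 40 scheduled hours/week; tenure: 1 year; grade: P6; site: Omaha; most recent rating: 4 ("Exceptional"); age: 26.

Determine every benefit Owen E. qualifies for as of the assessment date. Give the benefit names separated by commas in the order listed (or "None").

Fitness Allowance, Stock Purchase Plan

Employee Assistance Program — service 1 year < 3 years ✗ → not eligible.
Dental Plan — status seasonal ✗ (requires part-time) → not eligible.
Fitness Allowance — status seasonal ✓; 40 hrs/wk ≥ 20 ✓; grade P6 ≥ P5 ✓ → eligible.
Stock Purchase Plan — rating 4 ≥ 3 ✓; 40 hrs/wk ≥ 30 ✓; service 1 year ≥ 180 days ✓ → eligible.
Health Insurance — status seasonal ✓; service 1 year < 2 years ✗ → not eligible.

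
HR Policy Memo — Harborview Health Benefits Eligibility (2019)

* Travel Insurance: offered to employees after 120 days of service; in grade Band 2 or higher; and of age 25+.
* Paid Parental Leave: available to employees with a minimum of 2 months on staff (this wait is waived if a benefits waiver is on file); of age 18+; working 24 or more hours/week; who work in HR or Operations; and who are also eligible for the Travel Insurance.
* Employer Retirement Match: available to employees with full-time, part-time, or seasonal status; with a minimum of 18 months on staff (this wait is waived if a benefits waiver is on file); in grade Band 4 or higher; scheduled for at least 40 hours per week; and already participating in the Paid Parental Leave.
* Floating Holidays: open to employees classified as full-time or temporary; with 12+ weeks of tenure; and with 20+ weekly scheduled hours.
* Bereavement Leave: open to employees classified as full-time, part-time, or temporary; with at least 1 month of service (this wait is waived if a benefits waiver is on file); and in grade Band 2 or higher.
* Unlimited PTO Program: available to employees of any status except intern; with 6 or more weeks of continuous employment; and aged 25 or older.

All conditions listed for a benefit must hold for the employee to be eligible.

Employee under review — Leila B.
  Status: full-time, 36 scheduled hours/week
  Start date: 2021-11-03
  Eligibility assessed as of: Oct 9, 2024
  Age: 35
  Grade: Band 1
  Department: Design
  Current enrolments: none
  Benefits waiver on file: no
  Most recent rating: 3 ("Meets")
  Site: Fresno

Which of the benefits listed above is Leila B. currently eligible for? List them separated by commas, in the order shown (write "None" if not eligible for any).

Floating Holidays, Unlimited PTO Program

Service from 2021-11-03 to Oct 9, 2024: 1071 days.
Travel Insurance — service 1071 days ≥ 120 days ✓; grade Band 1 < Band 2 ✗ → not eligible.
Paid Parental Leave — no waiver, service 1071 days ≥ 2 months (≈60 days) ✓; age 35 ≥ 18 ✓; 36 hrs/wk ≥ 24 ✓; dept Design ✗ → not eligible.
Employer Retirement Match — status full-time ✓; no waiver, service 1071 days ≥ 18 months (≈540 days) ✓; grade Band 1 < Band 4 ✗ → not eligible.
Floating Holidays — status full-time ✓; service 1071 days ≥ 12 weeks (≈84 days) ✓; 36 hrs/wk ≥ 20 ✓ → eligible.
Bereavement Leave — status full-time ✓; no waiver, service 1071 days ≥ 1 month (≈30 days) ✓; grade Band 1 < Band 2 ✗ → not eligible.
Unlimited PTO Program — status full-time ✓ (not excluded); service 1071 days ≥ 6 weeks (≈42 days) ✓; age 35 ≥ 25 ✓ → eligible.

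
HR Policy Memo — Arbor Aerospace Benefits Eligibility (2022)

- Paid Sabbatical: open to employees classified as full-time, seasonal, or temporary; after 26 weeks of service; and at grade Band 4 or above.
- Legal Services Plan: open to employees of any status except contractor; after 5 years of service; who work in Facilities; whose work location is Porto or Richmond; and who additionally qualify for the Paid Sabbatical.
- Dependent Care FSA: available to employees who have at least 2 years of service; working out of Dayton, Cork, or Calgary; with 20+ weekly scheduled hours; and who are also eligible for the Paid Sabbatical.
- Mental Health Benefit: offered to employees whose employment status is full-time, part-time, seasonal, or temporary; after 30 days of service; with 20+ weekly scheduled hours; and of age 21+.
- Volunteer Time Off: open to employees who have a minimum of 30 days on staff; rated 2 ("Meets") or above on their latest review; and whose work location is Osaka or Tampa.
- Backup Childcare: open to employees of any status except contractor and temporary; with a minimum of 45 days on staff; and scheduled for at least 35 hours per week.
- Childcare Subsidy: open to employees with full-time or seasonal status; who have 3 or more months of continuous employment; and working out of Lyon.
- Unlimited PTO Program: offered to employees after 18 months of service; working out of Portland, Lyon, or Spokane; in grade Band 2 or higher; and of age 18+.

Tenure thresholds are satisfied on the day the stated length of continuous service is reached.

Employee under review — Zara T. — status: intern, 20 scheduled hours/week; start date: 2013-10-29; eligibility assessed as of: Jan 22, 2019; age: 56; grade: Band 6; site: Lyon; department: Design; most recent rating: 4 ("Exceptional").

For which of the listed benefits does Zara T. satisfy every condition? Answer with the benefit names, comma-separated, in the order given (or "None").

Unlimited PTO Program

Service from 2013-10-29 to Jan 22, 2019: 1911 days.
Paid Sabbatical — status intern ✗ (requires full-time, seasonal, or temporary) → not eligible.
Legal Services Plan — status intern ✓ (not excluded); service 1911 days ≥ 5 years (≈1825 days) ✓; dept Design ✗ → not eligible.
Dependent Care FSA — service 1911 days ≥ 2 years (≈730 days) ✓; site Lyon ✗ (not Dayton, Cork, or Calgary) → not eligible.
Mental Health Benefit — status intern ✗ (requires full-time, part-time, seasonal, or temporary) → not eligible.
Volunteer Time Off — service 1911 days ≥ 30 days ✓; rating 4 ≥ 2 ✓; site Lyon ✗ (not Osaka or Tampa) → not eligible.
Backup Childcare — status intern ✓ (not excluded); service 1911 days ≥ 45 days ✓; 20 hrs/wk < 35 ✗ → not eligible.
Childcare Subsidy — status intern ✗ (requires full-time or seasonal) → not eligible.
Unlimited PTO Program — service 1911 days ≥ 18 months (≈540 days) ✓; site Lyon ✓; grade Band 6 ≥ Band 2 ✓; age 56 ≥ 18 ✓ → eligible.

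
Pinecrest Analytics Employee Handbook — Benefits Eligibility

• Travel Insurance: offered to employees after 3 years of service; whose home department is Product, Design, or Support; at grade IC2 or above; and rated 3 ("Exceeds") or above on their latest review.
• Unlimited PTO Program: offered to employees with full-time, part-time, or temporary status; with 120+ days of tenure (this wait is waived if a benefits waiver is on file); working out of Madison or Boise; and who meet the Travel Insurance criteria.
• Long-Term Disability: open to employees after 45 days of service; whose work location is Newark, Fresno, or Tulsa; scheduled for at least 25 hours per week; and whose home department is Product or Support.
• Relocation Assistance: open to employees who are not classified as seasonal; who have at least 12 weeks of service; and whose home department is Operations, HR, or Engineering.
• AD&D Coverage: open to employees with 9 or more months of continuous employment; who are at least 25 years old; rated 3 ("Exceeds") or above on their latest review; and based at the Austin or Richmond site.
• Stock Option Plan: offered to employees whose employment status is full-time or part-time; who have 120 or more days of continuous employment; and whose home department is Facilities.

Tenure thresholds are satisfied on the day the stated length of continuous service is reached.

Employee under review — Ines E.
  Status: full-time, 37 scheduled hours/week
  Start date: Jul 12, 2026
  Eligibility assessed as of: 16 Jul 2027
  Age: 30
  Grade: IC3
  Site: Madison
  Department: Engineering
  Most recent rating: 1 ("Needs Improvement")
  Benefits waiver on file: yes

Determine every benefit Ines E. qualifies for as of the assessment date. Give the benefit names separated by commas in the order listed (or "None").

Relocation Assistance

Service from Jul 12, 2026 to 16 Jul 2027: 369 days.
Travel Insurance — service 369 days < 3 years (≈1095 days) ✗ → not eligible.
Unlimited PTO Program — status full-time ✓; benefits waiver on file ✓; site Madison ✓; not eligible for Travel Insurance ✗ → not eligible.
Long-Term Disability — service 369 days ≥ 45 days ✓; site Madison ✗ (not Newark, Fresno, or Tulsa) → not eligible.
Relocation Assistance — status full-time ✓ (not excluded); service 369 days ≥ 12 weeks (≈84 days) ✓; dept Engineering ✓ → eligible.
AD&D Coverage — service 369 days ≥ 9 months (≈270 days) ✓; age 30 ≥ 25 ✓; rating 1 < 3 ✗ → not eligible.
Stock Option Plan — status full-time ✓; service 369 days ≥ 120 days ✓; dept Engineering ✗ → not eligible.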